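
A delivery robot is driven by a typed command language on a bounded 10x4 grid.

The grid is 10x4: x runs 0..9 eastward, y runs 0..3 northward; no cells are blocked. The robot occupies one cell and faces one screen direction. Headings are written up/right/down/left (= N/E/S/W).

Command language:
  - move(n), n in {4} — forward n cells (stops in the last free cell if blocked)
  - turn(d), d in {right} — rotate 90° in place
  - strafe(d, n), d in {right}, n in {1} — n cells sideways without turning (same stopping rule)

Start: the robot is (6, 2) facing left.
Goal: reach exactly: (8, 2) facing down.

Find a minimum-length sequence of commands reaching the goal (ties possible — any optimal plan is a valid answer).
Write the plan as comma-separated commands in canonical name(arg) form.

initial: (6, 2) facing left
t=1 turn(right) ⇒ (6, 2) facing up
t=2 turn(right) ⇒ (6, 2) facing right
t=3 move(4) ⇒ (9, 2) facing right
t=4 turn(right) ⇒ (9, 2) facing down
t=5 strafe(right, 1) ⇒ (8, 2) facing down
no 4-step plan works, so 5 is optimal.

turn(right), turn(right), move(4), turn(right), strafe(right, 1)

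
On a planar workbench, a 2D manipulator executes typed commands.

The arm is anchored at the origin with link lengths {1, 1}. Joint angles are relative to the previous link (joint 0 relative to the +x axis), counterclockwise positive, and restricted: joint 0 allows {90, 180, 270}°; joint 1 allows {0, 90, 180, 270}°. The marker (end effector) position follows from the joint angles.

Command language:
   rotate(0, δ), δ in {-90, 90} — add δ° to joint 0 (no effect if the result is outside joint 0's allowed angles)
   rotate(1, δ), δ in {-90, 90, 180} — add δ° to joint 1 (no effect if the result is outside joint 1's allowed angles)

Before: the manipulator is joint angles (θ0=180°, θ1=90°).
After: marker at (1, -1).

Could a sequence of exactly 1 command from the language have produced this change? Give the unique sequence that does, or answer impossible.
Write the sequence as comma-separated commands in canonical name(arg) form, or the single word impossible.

start: joint angles (θ0=180°, θ1=90°)
1. rotate(0, 90) → joint angles (θ0=270°, θ1=90°)
uniquely the one of 5 1-step routes that fits.

rotate(0, 90)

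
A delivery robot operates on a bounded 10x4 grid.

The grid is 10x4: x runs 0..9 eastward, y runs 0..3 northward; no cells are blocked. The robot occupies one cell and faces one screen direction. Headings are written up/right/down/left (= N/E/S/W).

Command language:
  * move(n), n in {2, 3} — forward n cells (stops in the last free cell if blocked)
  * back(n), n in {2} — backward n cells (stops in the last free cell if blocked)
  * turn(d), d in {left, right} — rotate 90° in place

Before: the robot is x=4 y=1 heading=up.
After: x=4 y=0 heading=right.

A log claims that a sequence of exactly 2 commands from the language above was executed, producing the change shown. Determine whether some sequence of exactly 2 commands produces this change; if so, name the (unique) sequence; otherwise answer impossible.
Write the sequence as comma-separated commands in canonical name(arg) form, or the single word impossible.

back(2), turn(right)

key: cell and facing (now E) both changed — the 2 commands mix motion and turning
begin: x=4 y=1 heading=up
t=1 back(2) ⇒ x=4 y=0 heading=up
t=2 turn(right) ⇒ x=4 y=0 heading=right
uniquely the one of 25 2-step routes that fits.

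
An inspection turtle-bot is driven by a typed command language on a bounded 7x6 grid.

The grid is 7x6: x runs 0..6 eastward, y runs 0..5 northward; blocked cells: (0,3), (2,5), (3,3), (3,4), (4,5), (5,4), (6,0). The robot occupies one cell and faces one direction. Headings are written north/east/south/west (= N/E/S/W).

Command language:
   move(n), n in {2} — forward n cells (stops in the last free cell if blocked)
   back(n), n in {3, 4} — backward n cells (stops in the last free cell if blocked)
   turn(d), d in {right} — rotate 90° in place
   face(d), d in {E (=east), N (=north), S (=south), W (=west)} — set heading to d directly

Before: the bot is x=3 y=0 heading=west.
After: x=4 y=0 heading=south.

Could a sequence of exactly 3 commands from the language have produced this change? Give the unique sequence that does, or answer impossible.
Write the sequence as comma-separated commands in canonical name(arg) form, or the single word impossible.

move(2), back(3), face(S)

key: order matters: swapping move(2) and face(S) lands elsewhere
start: x=3 y=0 heading=west
[1] after move(2): x=1 y=0 heading=west
[2] after back(3): x=4 y=0 heading=west
[3] after face(S): x=4 y=0 heading=south
uniquely the one of 512 3-step routes that fits.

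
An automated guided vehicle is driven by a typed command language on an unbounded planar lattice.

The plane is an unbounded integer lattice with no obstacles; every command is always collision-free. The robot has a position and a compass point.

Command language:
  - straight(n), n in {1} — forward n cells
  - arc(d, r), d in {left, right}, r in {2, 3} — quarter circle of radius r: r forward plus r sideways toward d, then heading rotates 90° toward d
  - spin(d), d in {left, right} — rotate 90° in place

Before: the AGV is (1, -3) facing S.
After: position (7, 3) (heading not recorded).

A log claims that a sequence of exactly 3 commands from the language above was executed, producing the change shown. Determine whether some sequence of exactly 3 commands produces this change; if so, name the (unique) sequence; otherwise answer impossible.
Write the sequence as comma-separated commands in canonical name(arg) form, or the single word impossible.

key: order matters: swapping spin(left) and arc(right, 3) lands elsewhere
initial: (1, -3) facing S
step 1 (spin(left)): (1, -3) facing E
step 2 (arc(left, 3)): (4, 0) facing N
step 3 (arc(right, 3)): (7, 3) facing E
no other 3-command option fits: unique.

spin(left), arc(left, 3), arc(right, 3)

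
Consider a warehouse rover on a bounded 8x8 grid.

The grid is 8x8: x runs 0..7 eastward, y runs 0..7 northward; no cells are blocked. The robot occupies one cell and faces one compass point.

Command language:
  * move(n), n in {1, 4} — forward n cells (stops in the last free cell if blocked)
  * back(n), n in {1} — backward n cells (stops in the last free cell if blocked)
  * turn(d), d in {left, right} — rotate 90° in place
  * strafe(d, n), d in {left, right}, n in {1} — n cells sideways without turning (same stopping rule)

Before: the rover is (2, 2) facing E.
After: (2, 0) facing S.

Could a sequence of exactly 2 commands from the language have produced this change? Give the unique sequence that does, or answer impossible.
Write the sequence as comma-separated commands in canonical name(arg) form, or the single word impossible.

turn(right), move(4)

key: cell and facing (now S) both changed — the 2 commands mix motion and turning
initial: (2, 2) facing E
1. turn(right) → (2, 2) facing S
2. move(4) → (2, 0) facing S
no other 2-command option fits: unique.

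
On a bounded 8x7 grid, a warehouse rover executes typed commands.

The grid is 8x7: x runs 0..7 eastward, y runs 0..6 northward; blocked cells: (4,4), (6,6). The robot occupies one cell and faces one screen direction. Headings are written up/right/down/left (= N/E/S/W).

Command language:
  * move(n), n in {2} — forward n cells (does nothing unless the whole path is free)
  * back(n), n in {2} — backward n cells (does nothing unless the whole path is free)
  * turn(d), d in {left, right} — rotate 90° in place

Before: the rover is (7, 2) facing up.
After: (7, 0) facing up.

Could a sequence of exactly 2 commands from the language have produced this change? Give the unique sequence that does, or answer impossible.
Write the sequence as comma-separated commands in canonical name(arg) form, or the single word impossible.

key: heading stays N — no command in the sequence turns
from: (7, 2) facing up
step 1 (back(2)): (7, 0) facing up
step 2 (back(2)): (7, 0) facing up
uniquely the one of 16 2-step routes that fits.

back(2), back(2)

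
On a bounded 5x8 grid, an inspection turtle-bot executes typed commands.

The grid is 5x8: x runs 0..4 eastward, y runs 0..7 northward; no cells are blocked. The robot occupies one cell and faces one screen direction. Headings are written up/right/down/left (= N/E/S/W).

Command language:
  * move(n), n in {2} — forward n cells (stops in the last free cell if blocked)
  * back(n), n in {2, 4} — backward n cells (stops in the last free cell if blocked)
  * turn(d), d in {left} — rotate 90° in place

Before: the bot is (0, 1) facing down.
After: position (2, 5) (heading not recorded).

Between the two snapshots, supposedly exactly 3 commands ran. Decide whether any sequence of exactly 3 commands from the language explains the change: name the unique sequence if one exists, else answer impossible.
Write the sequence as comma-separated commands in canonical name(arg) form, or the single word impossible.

back(4), turn(left), move(2)

key: order matters: swapping back(4) and move(2) lands elsewhere
from: (0, 1) facing down
step 1 (back(4)): (0, 5) facing down
step 2 (turn(left)): (0, 5) facing right
step 3 (move(2)): (2, 5) facing right
no rival 3-sequence matches.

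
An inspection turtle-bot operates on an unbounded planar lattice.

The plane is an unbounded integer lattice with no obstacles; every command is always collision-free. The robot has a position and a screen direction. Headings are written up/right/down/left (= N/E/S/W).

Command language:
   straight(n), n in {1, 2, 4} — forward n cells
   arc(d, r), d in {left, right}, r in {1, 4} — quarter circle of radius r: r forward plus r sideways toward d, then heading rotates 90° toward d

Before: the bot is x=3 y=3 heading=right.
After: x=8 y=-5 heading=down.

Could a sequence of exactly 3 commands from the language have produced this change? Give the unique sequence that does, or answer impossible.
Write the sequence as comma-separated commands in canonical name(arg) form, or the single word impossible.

straight(1), arc(right, 4), straight(4)

key: running straight(4) before straight(1) would end elsewhere — order is forced
t0: x=3 y=3 heading=right
t=1 straight(1) ⇒ x=4 y=3 heading=right
t=2 arc(right, 4) ⇒ x=8 y=-1 heading=down
t=3 straight(4) ⇒ x=8 y=-5 heading=down
uniquely the one of 343 3-step routes that fits.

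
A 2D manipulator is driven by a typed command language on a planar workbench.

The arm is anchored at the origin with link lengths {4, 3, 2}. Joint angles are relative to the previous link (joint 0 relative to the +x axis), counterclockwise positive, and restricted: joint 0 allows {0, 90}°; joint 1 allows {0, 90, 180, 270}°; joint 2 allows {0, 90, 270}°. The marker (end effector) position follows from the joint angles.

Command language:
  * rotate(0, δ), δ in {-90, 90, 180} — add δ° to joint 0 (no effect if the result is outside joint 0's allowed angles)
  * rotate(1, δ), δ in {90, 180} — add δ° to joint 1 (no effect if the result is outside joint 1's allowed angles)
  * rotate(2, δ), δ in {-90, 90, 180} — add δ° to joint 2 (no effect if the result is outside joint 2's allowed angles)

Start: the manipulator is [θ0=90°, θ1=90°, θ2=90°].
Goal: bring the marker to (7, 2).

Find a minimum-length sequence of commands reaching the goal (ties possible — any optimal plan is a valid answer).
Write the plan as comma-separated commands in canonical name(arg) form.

begin: [θ0=90°, θ1=90°, θ2=90°]
step 1 (rotate(1, 90)): [θ0=90°, θ1=180°, θ2=90°]
step 2 (rotate(1, 180)): [θ0=90°, θ1=0°, θ2=90°]
step 3 (rotate(0, -90)): [θ0=0°, θ1=0°, θ2=90°]
shorter routes all fall short; 3 is best.

rotate(1, 90), rotate(1, 180), rotate(0, -90)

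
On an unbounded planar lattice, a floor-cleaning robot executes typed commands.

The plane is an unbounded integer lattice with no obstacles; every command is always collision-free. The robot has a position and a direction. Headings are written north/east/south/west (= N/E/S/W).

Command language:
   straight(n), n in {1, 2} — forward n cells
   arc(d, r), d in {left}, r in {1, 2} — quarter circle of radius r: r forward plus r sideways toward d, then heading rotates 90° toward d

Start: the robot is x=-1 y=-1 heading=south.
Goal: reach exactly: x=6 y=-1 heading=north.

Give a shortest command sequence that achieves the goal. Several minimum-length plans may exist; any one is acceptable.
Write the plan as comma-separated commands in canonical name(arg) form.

arc(left, 2), straight(1), straight(2), arc(left, 2)

initial: x=-1 y=-1 heading=south
step 1 (arc(left, 2)): x=1 y=-3 heading=east
step 2 (straight(1)): x=2 y=-3 heading=east
step 3 (straight(2)): x=4 y=-3 heading=east
step 4 (arc(left, 2)): x=6 y=-1 heading=north
minimal: 4 command(s), checked below 4.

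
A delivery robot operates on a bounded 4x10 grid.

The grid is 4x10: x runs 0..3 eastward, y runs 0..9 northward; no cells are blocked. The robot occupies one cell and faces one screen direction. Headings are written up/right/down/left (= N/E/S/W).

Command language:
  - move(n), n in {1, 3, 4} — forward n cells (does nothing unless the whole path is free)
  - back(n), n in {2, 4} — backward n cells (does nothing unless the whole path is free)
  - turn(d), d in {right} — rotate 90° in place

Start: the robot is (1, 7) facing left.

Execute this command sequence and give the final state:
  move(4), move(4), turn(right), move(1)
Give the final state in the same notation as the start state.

begin: (1, 7) facing left
1. move(4) → (1, 7) facing left
2. move(4) → (1, 7) facing left
3. turn(right) → (1, 7) facing up
4. move(1) → (1, 8) facing up

(1, 8) facing up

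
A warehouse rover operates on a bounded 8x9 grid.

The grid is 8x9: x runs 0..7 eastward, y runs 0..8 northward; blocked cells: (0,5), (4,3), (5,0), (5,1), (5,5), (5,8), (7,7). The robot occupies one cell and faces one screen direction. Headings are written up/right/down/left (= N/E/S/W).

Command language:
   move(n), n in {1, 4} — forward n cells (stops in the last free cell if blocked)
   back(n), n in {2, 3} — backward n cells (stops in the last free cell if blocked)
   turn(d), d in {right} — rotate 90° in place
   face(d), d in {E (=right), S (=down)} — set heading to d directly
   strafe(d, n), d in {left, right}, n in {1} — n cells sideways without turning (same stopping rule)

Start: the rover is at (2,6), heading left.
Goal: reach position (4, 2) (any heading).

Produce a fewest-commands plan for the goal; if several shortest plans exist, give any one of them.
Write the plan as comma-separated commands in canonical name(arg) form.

begin: at (2,6), heading left
step 1 (face(S)): at (2,6), heading down
step 2 (strafe(left, 1)): at (3,6), heading down
step 3 (move(4)): at (3,2), heading down
step 4 (strafe(left, 1)): at (4,2), heading down
minimal: 4 command(s), checked below 4.

face(S), strafe(left, 1), move(4), strafe(left, 1)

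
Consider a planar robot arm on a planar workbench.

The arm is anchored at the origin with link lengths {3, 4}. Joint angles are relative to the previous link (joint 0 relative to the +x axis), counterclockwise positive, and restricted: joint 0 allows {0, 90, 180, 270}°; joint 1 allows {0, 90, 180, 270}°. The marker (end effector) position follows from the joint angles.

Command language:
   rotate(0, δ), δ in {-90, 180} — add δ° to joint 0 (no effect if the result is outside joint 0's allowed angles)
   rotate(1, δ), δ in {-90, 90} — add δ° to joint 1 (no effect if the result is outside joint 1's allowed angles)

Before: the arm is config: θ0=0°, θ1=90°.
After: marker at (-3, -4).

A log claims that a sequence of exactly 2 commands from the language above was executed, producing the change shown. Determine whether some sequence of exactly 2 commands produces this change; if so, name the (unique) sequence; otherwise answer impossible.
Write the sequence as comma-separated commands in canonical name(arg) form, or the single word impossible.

rotate(0, -90), rotate(0, -90)

begin: config: θ0=0°, θ1=90°
[1] after rotate(0, -90): config: θ0=270°, θ1=90°
[2] after rotate(0, -90): config: θ0=180°, θ1=90°
uniquely the one of 16 2-step routes that fits.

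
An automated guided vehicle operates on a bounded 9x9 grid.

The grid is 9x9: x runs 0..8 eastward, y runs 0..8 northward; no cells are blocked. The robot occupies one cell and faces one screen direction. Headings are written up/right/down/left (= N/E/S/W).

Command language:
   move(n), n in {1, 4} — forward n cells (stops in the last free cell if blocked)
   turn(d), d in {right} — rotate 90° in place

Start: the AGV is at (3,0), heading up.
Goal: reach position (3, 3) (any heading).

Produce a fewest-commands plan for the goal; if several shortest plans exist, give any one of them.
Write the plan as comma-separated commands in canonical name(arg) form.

t0: at (3,0), heading up
1. move(1) → at (3,1), heading up
2. move(1) → at (3,2), heading up
3. move(1) → at (3,3), heading up
nothing shorter than 3 reaches the goal.

move(1), move(1), move(1)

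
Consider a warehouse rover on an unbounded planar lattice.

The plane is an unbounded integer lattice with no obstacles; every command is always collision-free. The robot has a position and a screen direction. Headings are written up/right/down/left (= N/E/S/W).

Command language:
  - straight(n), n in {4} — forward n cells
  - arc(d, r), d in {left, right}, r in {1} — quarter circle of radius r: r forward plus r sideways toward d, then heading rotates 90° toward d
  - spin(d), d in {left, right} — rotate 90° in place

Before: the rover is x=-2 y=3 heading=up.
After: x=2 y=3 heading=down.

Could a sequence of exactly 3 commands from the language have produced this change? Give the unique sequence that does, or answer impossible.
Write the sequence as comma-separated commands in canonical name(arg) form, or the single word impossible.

key: position moved to (2,3) AND the heading swung to S — translation plus rotation needed
from: x=-2 y=3 heading=up
[1] after spin(right): x=-2 y=3 heading=right
[2] after straight(4): x=2 y=3 heading=right
[3] after spin(right): x=2 y=3 heading=down
all 125 alternatives checked — unique.

spin(right), straight(4), spin(right)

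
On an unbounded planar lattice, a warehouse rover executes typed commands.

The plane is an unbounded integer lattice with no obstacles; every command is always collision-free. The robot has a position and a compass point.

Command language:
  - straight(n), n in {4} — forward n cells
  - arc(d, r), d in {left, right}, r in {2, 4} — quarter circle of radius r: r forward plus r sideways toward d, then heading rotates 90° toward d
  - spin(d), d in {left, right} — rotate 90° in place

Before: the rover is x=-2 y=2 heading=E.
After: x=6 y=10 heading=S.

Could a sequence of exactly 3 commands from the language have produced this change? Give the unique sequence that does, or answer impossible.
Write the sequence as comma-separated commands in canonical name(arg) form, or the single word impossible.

arc(left, 4), arc(right, 4), spin(right)

key: running spin(right) before arc(left, 4) would end elsewhere — order is forced
t0: x=-2 y=2 heading=E
1. arc(left, 4) → x=2 y=6 heading=N
2. arc(right, 4) → x=6 y=10 heading=E
3. spin(right) → x=6 y=10 heading=S
no other 3-command option fits: unique.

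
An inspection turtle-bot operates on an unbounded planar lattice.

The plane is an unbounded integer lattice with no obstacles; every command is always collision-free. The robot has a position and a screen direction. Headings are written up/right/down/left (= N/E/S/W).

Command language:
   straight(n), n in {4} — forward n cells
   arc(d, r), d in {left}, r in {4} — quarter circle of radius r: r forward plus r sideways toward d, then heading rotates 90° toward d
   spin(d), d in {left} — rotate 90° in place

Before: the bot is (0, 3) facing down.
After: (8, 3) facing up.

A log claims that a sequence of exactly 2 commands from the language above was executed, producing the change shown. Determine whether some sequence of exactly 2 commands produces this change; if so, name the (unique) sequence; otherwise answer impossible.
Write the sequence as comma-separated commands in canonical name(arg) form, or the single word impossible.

key: position moved to (8,3) AND the heading swung to N — translation plus rotation needed
initial: (0, 3) facing down
1. arc(left, 4) → (4, -1) facing right
2. arc(left, 4) → (8, 3) facing up
uniquely the one of 9 2-step routes that fits.

arc(left, 4), arc(left, 4)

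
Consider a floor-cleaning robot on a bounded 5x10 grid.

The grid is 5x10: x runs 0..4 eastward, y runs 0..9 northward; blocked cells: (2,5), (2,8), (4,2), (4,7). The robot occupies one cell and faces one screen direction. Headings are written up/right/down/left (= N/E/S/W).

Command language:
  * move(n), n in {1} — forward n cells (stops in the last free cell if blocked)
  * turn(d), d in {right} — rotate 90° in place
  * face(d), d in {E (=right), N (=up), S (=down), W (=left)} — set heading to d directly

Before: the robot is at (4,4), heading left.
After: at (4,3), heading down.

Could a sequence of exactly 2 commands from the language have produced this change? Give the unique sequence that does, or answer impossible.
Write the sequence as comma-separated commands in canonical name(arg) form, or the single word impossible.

face(S), move(1)

key: cell and facing (now S) both changed — the 2 commands mix motion and turning
initial: at (4,4), heading left
[1] after face(S): at (4,4), heading down
[2] after move(1): at (4,3), heading down
uniquely the one of 36 2-step routes that fits.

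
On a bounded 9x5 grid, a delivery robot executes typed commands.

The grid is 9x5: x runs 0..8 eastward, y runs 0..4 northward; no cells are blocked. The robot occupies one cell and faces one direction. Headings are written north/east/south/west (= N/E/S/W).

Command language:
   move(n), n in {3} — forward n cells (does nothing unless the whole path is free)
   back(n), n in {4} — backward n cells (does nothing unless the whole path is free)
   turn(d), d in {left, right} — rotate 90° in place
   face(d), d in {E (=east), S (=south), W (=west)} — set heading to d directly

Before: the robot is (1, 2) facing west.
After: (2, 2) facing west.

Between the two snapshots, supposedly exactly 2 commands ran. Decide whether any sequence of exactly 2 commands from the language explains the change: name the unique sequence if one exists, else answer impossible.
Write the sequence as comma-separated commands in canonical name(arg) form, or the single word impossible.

key: still facing W at the end — nothing in the sequence rotates
t0: (1, 2) facing west
1. back(4) → (5, 2) facing west
2. move(3) → (2, 2) facing west
no rival 2-sequence matches.

back(4), move(3)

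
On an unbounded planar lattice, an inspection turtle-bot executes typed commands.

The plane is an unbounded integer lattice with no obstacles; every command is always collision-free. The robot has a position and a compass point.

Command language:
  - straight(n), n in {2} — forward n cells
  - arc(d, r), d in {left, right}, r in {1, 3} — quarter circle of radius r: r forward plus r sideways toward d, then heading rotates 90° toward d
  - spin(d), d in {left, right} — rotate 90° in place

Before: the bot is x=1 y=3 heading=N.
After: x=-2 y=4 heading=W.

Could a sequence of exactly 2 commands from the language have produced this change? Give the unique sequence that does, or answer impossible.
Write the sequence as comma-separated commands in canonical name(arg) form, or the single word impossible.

key: cell and facing (now W) both changed — the 2 commands mix motion and turning
begin: x=1 y=3 heading=N
t=1 arc(left, 1) ⇒ x=0 y=4 heading=W
t=2 straight(2) ⇒ x=-2 y=4 heading=W
uniquely the one of 49 2-step routes that fits.

arc(left, 1), straight(2)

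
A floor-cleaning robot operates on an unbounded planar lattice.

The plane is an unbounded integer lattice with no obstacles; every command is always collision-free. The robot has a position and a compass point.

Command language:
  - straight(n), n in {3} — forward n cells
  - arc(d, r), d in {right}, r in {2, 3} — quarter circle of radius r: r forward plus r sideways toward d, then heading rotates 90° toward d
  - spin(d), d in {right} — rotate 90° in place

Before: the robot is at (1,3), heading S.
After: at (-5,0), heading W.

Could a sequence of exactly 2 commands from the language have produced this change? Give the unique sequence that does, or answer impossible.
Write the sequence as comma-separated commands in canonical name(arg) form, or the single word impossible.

arc(right, 3), straight(3)

key: running straight(3) before arc(right, 3) would end elsewhere — order is forced
from: at (1,3), heading S
step 1 (arc(right, 3)): at (-2,0), heading W
step 2 (straight(3)): at (-5,0), heading W
all 16 alternatives checked — unique.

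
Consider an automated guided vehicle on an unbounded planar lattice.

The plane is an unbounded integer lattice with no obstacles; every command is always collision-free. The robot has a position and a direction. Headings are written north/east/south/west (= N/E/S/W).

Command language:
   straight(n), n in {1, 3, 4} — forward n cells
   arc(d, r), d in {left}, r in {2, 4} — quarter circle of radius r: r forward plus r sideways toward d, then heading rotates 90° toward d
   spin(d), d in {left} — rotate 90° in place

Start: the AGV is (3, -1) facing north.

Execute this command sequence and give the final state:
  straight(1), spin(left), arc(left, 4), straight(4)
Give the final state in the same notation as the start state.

initial: (3, -1) facing north
step 1 (straight(1)): (3, 0) facing north
step 2 (spin(left)): (3, 0) facing west
step 3 (arc(left, 4)): (-1, -4) facing south
step 4 (straight(4)): (-1, -8) facing south

(-1, -8) facing south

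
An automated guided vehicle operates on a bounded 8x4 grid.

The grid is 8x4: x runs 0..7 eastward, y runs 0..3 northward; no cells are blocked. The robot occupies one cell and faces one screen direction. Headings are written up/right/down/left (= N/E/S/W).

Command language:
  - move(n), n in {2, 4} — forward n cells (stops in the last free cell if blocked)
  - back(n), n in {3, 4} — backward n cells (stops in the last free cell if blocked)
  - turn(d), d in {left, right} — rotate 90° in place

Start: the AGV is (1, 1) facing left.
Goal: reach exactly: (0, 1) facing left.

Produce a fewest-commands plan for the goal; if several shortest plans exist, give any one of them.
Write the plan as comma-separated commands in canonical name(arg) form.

begin: (1, 1) facing left
t=1 move(2) ⇒ (0, 1) facing left
no 0-step plan works, so 1 is optimal.

move(2)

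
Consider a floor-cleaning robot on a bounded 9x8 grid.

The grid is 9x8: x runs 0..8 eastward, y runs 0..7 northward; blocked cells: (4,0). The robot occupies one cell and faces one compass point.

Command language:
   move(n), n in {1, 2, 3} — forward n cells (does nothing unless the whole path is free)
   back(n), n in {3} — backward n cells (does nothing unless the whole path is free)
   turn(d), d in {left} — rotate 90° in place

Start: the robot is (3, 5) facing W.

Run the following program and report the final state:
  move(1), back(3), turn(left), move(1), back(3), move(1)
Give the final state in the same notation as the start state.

from: (3, 5) facing W
step 1 (move(1)): (2, 5) facing W
step 2 (back(3)): (5, 5) facing W
step 3 (turn(left)): (5, 5) facing S
step 4 (move(1)): (5, 4) facing S
step 5 (back(3)): (5, 7) facing S
step 6 (move(1)): (5, 6) facing S

(5, 6) facing S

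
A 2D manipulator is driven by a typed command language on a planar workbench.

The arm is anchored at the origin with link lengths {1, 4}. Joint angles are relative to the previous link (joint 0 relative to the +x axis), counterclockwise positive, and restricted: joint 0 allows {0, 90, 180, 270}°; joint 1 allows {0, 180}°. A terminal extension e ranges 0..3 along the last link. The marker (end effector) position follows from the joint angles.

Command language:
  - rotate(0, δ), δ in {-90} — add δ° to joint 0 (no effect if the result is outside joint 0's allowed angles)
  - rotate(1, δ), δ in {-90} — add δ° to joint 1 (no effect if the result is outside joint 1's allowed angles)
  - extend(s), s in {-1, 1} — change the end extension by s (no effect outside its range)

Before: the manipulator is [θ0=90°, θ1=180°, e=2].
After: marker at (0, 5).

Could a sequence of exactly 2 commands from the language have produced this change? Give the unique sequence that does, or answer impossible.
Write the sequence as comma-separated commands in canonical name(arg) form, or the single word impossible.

start: [θ0=90°, θ1=180°, e=2]
1. rotate(0, -90) → [θ0=0°, θ1=180°, e=2]
2. rotate(0, -90) → [θ0=270°, θ1=180°, e=2]
no rival 2-sequence matches.

rotate(0, -90), rotate(0, -90)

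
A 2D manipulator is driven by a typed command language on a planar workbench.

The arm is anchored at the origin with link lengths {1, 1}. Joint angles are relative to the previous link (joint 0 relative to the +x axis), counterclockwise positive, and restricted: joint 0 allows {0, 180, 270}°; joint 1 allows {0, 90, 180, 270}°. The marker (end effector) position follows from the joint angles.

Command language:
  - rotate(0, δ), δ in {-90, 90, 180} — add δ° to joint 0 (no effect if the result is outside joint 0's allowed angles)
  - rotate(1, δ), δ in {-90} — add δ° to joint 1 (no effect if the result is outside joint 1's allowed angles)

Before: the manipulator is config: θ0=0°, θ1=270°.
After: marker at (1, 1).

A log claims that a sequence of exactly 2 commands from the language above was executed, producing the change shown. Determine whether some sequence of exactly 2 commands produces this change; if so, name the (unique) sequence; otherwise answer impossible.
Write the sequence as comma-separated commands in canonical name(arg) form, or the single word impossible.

rotate(1, -90), rotate(1, -90)

from: config: θ0=0°, θ1=270°
1. rotate(1, -90) → config: θ0=0°, θ1=180°
2. rotate(1, -90) → config: θ0=0°, θ1=90°
uniquely the one of 16 2-step routes that fits.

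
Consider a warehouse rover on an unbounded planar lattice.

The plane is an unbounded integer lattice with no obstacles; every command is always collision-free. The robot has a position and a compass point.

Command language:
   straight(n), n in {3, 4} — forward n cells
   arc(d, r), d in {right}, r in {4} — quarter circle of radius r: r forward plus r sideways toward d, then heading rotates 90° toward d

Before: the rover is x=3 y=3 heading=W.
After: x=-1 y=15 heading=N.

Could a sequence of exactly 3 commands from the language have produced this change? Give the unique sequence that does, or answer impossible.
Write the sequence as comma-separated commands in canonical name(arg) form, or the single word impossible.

key: running straight(4) before arc(right, 4) would end elsewhere — order is forced
initial: x=3 y=3 heading=W
step 1 (arc(right, 4)): x=-1 y=7 heading=N
step 2 (straight(4)): x=-1 y=11 heading=N
step 3 (straight(4)): x=-1 y=15 heading=N
no other 3-command option fits: unique.

arc(right, 4), straight(4), straight(4)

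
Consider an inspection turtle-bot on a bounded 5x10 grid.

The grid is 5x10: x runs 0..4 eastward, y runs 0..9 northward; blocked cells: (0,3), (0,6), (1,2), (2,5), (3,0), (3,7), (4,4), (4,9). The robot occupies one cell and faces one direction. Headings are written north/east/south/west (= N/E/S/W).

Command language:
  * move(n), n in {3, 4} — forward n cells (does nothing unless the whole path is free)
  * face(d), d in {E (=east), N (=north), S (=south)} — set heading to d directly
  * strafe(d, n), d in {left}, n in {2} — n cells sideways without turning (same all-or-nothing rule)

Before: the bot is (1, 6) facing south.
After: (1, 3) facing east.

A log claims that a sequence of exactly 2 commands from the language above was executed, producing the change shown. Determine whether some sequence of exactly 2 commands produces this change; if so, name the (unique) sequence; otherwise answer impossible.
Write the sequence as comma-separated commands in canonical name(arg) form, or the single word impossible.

key: position moved to (1,3) AND the heading swung to E — translation plus rotation needed
from: (1, 6) facing south
t=1 move(3) ⇒ (1, 3) facing south
t=2 face(E) ⇒ (1, 3) facing east
all 36 alternatives checked — unique.

move(3), face(E)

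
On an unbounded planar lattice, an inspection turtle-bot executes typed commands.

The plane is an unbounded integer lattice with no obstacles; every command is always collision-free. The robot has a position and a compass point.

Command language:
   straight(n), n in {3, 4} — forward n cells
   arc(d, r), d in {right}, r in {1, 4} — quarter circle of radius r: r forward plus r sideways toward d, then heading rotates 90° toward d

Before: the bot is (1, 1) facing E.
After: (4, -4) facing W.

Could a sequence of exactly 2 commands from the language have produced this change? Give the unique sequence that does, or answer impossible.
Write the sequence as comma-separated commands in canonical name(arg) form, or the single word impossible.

key: cell and facing (now W) both changed — the 2 commands mix motion and turning
initial: (1, 1) facing E
t=1 arc(right, 4) ⇒ (5, -3) facing S
t=2 arc(right, 1) ⇒ (4, -4) facing W
no rival 2-sequence matches.

arc(right, 4), arc(right, 1)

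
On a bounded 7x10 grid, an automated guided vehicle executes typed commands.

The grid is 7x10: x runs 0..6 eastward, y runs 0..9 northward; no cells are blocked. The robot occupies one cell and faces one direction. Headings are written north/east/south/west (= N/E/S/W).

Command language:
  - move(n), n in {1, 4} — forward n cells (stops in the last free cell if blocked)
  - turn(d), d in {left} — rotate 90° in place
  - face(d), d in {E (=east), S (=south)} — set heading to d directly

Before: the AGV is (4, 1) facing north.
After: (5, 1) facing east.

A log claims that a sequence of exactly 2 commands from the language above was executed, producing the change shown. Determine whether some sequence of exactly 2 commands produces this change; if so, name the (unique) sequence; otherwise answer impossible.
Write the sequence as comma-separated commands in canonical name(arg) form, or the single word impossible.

key: order matters: swapping face(E) and move(1) lands elsewhere
t0: (4, 1) facing north
[1] after face(E): (4, 1) facing east
[2] after move(1): (5, 1) facing east
no rival 2-sequence matches.

face(E), move(1)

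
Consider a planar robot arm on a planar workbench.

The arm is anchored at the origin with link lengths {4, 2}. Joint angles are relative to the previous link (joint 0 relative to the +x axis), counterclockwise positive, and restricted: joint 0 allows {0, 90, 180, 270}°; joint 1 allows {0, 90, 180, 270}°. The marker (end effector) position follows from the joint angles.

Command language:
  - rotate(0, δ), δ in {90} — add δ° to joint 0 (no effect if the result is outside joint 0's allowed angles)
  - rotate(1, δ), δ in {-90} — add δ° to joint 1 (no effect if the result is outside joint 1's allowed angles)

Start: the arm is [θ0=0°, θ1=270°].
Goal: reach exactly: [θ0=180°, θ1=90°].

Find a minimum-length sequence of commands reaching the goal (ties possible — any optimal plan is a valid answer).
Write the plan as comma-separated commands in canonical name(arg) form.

rotate(0, 90), rotate(0, 90), rotate(1, -90), rotate(1, -90)

from: [θ0=0°, θ1=270°]
1. rotate(0, 90) → [θ0=90°, θ1=270°]
2. rotate(0, 90) → [θ0=180°, θ1=270°]
3. rotate(1, -90) → [θ0=180°, θ1=180°]
4. rotate(1, -90) → [θ0=180°, θ1=90°]
no 3-step plan works, so 4 is optimal.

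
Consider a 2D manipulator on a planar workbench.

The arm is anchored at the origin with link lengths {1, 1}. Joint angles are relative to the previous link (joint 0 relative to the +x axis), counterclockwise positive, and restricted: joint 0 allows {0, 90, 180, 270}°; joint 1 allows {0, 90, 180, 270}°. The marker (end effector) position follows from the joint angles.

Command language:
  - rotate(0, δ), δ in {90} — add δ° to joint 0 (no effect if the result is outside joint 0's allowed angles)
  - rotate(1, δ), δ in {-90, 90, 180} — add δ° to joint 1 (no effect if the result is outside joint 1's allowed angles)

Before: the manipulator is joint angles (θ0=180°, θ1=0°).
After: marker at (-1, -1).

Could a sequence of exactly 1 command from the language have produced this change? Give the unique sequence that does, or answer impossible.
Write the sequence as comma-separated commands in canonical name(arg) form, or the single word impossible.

t0: joint angles (θ0=180°, θ1=0°)
step 1 (rotate(1, 90)): joint angles (θ0=180°, θ1=90°)
uniquely the one of 4 1-step routes that fits.

rotate(1, 90)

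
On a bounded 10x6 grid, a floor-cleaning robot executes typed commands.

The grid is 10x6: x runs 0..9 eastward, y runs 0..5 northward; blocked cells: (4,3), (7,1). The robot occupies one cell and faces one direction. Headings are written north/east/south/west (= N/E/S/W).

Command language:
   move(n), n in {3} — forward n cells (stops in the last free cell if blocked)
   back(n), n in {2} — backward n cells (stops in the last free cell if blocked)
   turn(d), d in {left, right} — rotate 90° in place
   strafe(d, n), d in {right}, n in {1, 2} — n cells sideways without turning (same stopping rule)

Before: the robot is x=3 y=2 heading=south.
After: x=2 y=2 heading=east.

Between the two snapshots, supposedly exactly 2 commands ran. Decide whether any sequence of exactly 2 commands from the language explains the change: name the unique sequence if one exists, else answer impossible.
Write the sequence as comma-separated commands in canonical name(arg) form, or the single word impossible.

strafe(right, 1), turn(left)

key: position moved to (2,2) AND the heading swung to E — translation plus rotation needed
start: x=3 y=2 heading=south
[1] after strafe(right, 1): x=2 y=2 heading=south
[2] after turn(left): x=2 y=2 heading=east
no other 2-command option fits: unique.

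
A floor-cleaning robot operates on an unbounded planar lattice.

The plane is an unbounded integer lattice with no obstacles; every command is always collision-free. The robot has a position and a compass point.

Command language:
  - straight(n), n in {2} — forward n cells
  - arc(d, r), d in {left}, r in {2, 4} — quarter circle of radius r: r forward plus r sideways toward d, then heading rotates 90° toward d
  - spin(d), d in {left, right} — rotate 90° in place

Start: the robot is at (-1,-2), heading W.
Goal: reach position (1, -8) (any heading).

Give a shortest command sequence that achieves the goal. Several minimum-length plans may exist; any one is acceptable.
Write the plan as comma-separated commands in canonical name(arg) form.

start: at (-1,-2), heading W
[1] after arc(left, 2): at (-3,-4), heading S
[2] after arc(left, 4): at (1,-8), heading E
nothing shorter than 2 reaches the goal.

arc(left, 2), arc(left, 4)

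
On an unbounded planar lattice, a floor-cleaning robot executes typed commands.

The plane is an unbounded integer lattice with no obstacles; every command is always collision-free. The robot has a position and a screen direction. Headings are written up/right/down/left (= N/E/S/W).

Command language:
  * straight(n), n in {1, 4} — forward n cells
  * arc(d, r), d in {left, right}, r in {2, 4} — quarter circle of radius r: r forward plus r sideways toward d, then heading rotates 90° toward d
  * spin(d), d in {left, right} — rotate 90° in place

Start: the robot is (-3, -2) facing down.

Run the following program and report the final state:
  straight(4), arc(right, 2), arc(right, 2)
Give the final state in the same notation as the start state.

(-7, -6) facing up

from: (-3, -2) facing down
1. straight(4) → (-3, -6) facing down
2. arc(right, 2) → (-5, -8) facing left
3. arc(right, 2) → (-7, -6) facing up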